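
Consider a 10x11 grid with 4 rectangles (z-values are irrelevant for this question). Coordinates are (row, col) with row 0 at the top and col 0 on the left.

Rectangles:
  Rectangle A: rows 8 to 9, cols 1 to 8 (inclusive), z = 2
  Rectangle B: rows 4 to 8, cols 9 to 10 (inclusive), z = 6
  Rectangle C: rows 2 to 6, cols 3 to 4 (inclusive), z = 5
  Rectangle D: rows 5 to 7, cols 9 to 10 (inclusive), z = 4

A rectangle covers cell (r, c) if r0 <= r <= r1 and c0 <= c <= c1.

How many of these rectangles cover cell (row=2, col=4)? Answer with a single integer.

Answer: 1

Derivation:
Check cell (2,4):
  A: rows 8-9 cols 1-8 -> outside (row miss)
  B: rows 4-8 cols 9-10 -> outside (row miss)
  C: rows 2-6 cols 3-4 -> covers
  D: rows 5-7 cols 9-10 -> outside (row miss)
Count covering = 1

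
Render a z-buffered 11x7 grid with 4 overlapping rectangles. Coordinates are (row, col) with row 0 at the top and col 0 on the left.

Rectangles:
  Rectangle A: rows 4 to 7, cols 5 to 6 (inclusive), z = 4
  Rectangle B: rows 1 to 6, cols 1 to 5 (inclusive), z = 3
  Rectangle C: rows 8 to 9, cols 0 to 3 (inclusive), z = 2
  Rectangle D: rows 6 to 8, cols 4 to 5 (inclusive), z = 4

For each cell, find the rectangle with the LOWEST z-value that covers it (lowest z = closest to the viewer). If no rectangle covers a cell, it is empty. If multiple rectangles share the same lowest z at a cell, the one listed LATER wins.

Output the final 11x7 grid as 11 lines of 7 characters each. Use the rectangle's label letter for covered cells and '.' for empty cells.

.......
.BBBBB.
.BBBBB.
.BBBBB.
.BBBBBA
.BBBBBA
.BBBBBA
....DDA
CCCCDD.
CCCC...
.......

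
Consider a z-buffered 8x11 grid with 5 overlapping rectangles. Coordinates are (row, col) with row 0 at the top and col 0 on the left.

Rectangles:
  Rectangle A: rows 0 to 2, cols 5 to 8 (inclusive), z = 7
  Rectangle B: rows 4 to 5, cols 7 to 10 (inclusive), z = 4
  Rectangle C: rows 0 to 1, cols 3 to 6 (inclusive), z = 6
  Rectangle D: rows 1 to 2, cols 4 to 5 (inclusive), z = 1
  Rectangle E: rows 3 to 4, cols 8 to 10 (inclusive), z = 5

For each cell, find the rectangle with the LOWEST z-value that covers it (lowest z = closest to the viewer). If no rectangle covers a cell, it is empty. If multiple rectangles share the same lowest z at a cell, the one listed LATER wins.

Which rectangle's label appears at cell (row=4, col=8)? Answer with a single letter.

Check cell (4,8):
  A: rows 0-2 cols 5-8 -> outside (row miss)
  B: rows 4-5 cols 7-10 z=4 -> covers; best now B (z=4)
  C: rows 0-1 cols 3-6 -> outside (row miss)
  D: rows 1-2 cols 4-5 -> outside (row miss)
  E: rows 3-4 cols 8-10 z=5 -> covers; best now B (z=4)
Winner: B at z=4

Answer: B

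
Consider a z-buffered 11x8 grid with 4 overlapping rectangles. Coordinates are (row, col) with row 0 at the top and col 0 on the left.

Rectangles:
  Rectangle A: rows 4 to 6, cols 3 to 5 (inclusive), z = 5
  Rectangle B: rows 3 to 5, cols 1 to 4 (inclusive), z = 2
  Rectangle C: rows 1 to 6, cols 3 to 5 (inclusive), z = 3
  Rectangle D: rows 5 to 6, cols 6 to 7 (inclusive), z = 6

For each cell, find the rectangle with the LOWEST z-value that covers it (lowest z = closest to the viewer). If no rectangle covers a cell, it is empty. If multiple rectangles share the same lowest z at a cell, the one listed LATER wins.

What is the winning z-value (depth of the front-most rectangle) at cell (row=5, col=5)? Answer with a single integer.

Answer: 3

Derivation:
Check cell (5,5):
  A: rows 4-6 cols 3-5 z=5 -> covers; best now A (z=5)
  B: rows 3-5 cols 1-4 -> outside (col miss)
  C: rows 1-6 cols 3-5 z=3 -> covers; best now C (z=3)
  D: rows 5-6 cols 6-7 -> outside (col miss)
Winner: C at z=3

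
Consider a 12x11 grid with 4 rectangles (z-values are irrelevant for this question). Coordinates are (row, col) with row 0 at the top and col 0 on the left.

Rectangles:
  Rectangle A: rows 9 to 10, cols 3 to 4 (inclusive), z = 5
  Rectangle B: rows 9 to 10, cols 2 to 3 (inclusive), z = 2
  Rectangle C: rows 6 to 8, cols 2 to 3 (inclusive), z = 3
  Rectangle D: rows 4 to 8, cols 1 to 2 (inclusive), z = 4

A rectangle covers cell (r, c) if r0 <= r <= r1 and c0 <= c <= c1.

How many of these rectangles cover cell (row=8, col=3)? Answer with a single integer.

Check cell (8,3):
  A: rows 9-10 cols 3-4 -> outside (row miss)
  B: rows 9-10 cols 2-3 -> outside (row miss)
  C: rows 6-8 cols 2-3 -> covers
  D: rows 4-8 cols 1-2 -> outside (col miss)
Count covering = 1

Answer: 1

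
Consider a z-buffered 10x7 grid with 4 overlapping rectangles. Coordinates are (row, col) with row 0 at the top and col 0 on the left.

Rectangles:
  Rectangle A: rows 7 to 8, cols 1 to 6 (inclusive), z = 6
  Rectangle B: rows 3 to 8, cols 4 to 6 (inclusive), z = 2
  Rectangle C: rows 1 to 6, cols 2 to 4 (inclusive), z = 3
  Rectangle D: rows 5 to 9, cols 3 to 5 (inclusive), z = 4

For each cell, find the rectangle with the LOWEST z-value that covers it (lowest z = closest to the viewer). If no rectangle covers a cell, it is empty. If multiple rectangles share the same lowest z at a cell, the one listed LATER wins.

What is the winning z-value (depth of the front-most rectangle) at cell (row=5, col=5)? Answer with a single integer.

Answer: 2

Derivation:
Check cell (5,5):
  A: rows 7-8 cols 1-6 -> outside (row miss)
  B: rows 3-8 cols 4-6 z=2 -> covers; best now B (z=2)
  C: rows 1-6 cols 2-4 -> outside (col miss)
  D: rows 5-9 cols 3-5 z=4 -> covers; best now B (z=2)
Winner: B at z=2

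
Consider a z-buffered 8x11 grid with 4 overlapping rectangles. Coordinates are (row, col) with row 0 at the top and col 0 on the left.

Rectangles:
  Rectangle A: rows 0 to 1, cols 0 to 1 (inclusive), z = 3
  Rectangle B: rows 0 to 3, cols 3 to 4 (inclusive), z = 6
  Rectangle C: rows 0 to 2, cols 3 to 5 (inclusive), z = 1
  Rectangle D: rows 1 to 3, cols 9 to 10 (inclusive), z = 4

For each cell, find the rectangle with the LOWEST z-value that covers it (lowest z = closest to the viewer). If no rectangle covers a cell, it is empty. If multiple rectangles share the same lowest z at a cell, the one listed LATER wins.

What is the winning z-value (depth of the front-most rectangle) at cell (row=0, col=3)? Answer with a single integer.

Check cell (0,3):
  A: rows 0-1 cols 0-1 -> outside (col miss)
  B: rows 0-3 cols 3-4 z=6 -> covers; best now B (z=6)
  C: rows 0-2 cols 3-5 z=1 -> covers; best now C (z=1)
  D: rows 1-3 cols 9-10 -> outside (row miss)
Winner: C at z=1

Answer: 1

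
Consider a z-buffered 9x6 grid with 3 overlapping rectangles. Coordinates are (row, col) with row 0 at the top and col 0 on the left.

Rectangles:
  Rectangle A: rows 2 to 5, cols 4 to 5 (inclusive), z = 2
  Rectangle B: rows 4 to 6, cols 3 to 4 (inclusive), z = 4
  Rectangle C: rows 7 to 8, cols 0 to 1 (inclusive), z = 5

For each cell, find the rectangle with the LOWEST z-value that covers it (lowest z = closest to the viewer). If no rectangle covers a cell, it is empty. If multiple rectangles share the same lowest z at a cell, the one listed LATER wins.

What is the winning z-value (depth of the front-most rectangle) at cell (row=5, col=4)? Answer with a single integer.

Check cell (5,4):
  A: rows 2-5 cols 4-5 z=2 -> covers; best now A (z=2)
  B: rows 4-6 cols 3-4 z=4 -> covers; best now A (z=2)
  C: rows 7-8 cols 0-1 -> outside (row miss)
Winner: A at z=2

Answer: 2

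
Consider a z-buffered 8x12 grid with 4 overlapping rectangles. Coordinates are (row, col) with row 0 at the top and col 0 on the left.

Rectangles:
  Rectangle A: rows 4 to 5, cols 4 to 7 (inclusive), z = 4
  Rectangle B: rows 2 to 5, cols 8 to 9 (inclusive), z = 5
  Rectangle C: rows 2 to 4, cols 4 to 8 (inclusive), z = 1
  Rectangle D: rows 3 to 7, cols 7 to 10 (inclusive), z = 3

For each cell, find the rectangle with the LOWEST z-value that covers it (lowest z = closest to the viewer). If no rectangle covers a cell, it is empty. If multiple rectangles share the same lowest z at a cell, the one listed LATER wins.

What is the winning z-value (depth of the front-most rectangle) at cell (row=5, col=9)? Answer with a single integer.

Check cell (5,9):
  A: rows 4-5 cols 4-7 -> outside (col miss)
  B: rows 2-5 cols 8-9 z=5 -> covers; best now B (z=5)
  C: rows 2-4 cols 4-8 -> outside (row miss)
  D: rows 3-7 cols 7-10 z=3 -> covers; best now D (z=3)
Winner: D at z=3

Answer: 3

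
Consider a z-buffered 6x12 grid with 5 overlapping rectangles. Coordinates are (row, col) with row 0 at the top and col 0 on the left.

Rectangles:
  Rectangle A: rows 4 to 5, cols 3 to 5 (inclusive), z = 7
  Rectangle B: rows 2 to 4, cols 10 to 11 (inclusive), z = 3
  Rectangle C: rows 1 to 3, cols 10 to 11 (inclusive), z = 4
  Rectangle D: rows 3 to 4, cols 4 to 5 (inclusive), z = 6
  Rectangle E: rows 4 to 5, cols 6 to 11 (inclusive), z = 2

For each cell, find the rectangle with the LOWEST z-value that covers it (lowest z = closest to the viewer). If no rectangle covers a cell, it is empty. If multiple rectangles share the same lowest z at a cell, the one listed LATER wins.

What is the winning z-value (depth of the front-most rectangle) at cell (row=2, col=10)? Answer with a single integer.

Check cell (2,10):
  A: rows 4-5 cols 3-5 -> outside (row miss)
  B: rows 2-4 cols 10-11 z=3 -> covers; best now B (z=3)
  C: rows 1-3 cols 10-11 z=4 -> covers; best now B (z=3)
  D: rows 3-4 cols 4-5 -> outside (row miss)
  E: rows 4-5 cols 6-11 -> outside (row miss)
Winner: B at z=3

Answer: 3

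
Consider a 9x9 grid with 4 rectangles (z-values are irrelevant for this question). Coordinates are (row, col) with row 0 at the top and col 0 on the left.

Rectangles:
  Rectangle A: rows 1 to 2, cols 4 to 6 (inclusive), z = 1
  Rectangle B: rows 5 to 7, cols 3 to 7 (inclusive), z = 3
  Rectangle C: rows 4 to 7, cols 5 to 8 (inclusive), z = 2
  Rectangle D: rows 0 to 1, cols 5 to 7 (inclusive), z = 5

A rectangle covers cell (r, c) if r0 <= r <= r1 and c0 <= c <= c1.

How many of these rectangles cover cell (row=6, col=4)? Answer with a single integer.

Answer: 1

Derivation:
Check cell (6,4):
  A: rows 1-2 cols 4-6 -> outside (row miss)
  B: rows 5-7 cols 3-7 -> covers
  C: rows 4-7 cols 5-8 -> outside (col miss)
  D: rows 0-1 cols 5-7 -> outside (row miss)
Count covering = 1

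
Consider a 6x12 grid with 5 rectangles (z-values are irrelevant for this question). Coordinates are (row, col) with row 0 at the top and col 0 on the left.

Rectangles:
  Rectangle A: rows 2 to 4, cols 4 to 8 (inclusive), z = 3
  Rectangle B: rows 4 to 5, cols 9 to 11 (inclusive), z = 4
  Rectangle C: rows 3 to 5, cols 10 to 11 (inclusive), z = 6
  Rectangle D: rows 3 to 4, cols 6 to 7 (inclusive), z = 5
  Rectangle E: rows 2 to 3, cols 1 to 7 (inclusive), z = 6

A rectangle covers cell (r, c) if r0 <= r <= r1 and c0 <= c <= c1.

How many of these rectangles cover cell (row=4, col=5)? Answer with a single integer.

Check cell (4,5):
  A: rows 2-4 cols 4-8 -> covers
  B: rows 4-5 cols 9-11 -> outside (col miss)
  C: rows 3-5 cols 10-11 -> outside (col miss)
  D: rows 3-4 cols 6-7 -> outside (col miss)
  E: rows 2-3 cols 1-7 -> outside (row miss)
Count covering = 1

Answer: 1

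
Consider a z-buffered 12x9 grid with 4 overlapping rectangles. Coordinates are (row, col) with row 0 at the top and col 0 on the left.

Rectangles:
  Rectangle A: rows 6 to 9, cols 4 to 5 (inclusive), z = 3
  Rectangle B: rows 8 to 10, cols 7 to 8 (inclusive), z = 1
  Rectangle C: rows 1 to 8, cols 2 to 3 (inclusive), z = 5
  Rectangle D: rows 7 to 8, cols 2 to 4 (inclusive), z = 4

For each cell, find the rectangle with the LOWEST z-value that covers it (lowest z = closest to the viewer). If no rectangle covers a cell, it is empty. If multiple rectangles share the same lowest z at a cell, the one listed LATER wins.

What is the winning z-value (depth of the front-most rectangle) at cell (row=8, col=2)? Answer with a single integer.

Answer: 4

Derivation:
Check cell (8,2):
  A: rows 6-9 cols 4-5 -> outside (col miss)
  B: rows 8-10 cols 7-8 -> outside (col miss)
  C: rows 1-8 cols 2-3 z=5 -> covers; best now C (z=5)
  D: rows 7-8 cols 2-4 z=4 -> covers; best now D (z=4)
Winner: D at z=4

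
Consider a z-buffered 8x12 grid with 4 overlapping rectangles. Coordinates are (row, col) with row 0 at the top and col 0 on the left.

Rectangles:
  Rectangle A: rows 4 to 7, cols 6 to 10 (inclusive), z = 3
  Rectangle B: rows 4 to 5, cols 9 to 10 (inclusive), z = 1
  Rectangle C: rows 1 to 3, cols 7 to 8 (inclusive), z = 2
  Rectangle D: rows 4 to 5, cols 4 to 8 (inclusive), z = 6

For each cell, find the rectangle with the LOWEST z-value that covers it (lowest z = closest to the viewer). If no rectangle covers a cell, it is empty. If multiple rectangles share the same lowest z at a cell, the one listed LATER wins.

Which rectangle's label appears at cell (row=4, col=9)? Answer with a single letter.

Answer: B

Derivation:
Check cell (4,9):
  A: rows 4-7 cols 6-10 z=3 -> covers; best now A (z=3)
  B: rows 4-5 cols 9-10 z=1 -> covers; best now B (z=1)
  C: rows 1-3 cols 7-8 -> outside (row miss)
  D: rows 4-5 cols 4-8 -> outside (col miss)
Winner: B at z=1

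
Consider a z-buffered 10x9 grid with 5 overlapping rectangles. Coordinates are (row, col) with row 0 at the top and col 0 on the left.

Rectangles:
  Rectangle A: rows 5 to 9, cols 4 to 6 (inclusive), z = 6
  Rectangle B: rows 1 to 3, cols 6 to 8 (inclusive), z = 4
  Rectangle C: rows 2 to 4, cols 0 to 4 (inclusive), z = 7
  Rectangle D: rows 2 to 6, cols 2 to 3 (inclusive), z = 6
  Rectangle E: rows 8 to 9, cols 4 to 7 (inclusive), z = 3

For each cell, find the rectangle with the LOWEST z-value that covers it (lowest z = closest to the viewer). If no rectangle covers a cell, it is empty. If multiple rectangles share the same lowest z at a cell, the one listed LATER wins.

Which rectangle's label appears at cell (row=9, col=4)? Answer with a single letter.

Check cell (9,4):
  A: rows 5-9 cols 4-6 z=6 -> covers; best now A (z=6)
  B: rows 1-3 cols 6-8 -> outside (row miss)
  C: rows 2-4 cols 0-4 -> outside (row miss)
  D: rows 2-6 cols 2-3 -> outside (row miss)
  E: rows 8-9 cols 4-7 z=3 -> covers; best now E (z=3)
Winner: E at z=3

Answer: E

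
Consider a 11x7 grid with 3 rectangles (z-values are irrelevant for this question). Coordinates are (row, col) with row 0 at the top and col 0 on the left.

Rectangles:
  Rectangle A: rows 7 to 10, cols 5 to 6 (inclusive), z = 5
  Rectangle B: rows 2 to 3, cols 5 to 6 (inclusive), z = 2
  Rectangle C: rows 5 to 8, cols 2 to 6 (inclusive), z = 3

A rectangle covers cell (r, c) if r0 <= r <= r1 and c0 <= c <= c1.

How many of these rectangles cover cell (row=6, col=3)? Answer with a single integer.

Check cell (6,3):
  A: rows 7-10 cols 5-6 -> outside (row miss)
  B: rows 2-3 cols 5-6 -> outside (row miss)
  C: rows 5-8 cols 2-6 -> covers
Count covering = 1

Answer: 1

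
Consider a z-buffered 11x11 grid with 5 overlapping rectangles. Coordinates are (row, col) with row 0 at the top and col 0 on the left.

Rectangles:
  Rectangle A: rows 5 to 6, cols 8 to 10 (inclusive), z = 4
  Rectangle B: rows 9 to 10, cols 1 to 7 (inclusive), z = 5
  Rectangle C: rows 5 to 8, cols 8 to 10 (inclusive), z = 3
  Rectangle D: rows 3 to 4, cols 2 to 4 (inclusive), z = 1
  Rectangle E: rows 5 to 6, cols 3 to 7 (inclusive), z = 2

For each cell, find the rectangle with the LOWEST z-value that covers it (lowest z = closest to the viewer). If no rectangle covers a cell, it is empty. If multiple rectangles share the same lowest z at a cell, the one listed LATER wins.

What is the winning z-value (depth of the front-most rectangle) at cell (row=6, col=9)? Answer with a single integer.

Check cell (6,9):
  A: rows 5-6 cols 8-10 z=4 -> covers; best now A (z=4)
  B: rows 9-10 cols 1-7 -> outside (row miss)
  C: rows 5-8 cols 8-10 z=3 -> covers; best now C (z=3)
  D: rows 3-4 cols 2-4 -> outside (row miss)
  E: rows 5-6 cols 3-7 -> outside (col miss)
Winner: C at z=3

Answer: 3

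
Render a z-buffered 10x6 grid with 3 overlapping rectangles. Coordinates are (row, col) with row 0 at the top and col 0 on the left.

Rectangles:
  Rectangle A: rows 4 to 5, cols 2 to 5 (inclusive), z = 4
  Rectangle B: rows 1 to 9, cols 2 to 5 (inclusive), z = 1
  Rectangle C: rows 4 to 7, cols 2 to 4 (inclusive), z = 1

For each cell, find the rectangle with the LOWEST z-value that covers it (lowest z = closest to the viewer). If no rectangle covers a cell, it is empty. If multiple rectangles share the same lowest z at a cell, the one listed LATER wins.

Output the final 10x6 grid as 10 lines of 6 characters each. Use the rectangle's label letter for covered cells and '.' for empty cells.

......
..BBBB
..BBBB
..BBBB
..CCCB
..CCCB
..CCCB
..CCCB
..BBBB
..BBBB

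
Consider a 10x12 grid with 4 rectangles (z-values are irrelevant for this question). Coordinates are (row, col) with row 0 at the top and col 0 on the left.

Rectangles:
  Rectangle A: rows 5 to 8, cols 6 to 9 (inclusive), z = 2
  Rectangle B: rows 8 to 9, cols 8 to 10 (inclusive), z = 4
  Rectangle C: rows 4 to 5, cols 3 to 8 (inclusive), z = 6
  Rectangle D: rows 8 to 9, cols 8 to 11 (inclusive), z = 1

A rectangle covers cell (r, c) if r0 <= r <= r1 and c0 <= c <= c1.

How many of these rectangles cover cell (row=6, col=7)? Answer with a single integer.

Answer: 1

Derivation:
Check cell (6,7):
  A: rows 5-8 cols 6-9 -> covers
  B: rows 8-9 cols 8-10 -> outside (row miss)
  C: rows 4-5 cols 3-8 -> outside (row miss)
  D: rows 8-9 cols 8-11 -> outside (row miss)
Count covering = 1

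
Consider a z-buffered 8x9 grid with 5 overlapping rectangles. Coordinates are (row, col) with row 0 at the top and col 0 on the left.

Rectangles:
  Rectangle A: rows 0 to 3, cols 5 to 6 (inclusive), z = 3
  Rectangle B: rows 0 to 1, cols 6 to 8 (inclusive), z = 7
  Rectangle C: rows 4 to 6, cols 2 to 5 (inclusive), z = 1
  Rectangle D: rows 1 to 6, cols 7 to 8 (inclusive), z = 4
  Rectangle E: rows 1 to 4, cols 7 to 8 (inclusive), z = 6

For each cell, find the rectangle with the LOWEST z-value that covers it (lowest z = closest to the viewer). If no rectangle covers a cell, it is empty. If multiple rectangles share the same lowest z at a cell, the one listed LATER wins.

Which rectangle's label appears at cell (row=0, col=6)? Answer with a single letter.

Check cell (0,6):
  A: rows 0-3 cols 5-6 z=3 -> covers; best now A (z=3)
  B: rows 0-1 cols 6-8 z=7 -> covers; best now A (z=3)
  C: rows 4-6 cols 2-5 -> outside (row miss)
  D: rows 1-6 cols 7-8 -> outside (row miss)
  E: rows 1-4 cols 7-8 -> outside (row miss)
Winner: A at z=3

Answer: A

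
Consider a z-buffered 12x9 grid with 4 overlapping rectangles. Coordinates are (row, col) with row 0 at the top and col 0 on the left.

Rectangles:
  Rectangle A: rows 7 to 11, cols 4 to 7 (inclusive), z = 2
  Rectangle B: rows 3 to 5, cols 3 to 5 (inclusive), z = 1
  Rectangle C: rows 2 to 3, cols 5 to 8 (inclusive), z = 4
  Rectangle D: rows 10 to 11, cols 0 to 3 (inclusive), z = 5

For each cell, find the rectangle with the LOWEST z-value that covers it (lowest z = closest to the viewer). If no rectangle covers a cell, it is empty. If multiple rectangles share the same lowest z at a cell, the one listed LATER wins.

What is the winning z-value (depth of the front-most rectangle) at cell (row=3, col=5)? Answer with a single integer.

Answer: 1

Derivation:
Check cell (3,5):
  A: rows 7-11 cols 4-7 -> outside (row miss)
  B: rows 3-5 cols 3-5 z=1 -> covers; best now B (z=1)
  C: rows 2-3 cols 5-8 z=4 -> covers; best now B (z=1)
  D: rows 10-11 cols 0-3 -> outside (row miss)
Winner: B at z=1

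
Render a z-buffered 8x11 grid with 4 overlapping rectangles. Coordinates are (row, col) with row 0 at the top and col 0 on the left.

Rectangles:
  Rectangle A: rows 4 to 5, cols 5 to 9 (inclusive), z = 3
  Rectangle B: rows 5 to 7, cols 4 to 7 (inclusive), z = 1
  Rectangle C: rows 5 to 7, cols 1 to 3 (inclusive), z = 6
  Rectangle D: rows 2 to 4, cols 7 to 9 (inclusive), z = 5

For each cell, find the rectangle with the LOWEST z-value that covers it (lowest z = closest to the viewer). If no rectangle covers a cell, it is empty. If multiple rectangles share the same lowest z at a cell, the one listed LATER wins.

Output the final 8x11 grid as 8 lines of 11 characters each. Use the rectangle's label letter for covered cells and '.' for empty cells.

...........
...........
.......DDD.
.......DDD.
.....AAAAA.
.CCCBBBBAA.
.CCCBBBB...
.CCCBBBB...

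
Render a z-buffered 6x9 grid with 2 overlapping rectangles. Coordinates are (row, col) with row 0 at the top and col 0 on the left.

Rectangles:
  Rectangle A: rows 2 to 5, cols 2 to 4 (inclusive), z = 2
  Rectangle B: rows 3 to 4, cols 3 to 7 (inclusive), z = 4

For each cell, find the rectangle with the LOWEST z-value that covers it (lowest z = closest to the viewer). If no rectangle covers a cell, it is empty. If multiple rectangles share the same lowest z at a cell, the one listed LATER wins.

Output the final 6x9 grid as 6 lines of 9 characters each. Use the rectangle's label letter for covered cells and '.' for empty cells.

.........
.........
..AAA....
..AAABBB.
..AAABBB.
..AAA....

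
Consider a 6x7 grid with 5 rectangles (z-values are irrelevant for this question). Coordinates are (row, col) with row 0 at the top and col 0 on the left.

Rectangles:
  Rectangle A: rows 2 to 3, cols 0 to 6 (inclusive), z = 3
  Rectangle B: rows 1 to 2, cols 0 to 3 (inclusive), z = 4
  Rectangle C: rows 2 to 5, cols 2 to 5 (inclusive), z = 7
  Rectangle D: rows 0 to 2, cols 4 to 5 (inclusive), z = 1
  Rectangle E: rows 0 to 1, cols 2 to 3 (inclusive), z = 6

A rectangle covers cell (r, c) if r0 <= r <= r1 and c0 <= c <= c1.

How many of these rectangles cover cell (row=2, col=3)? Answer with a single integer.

Answer: 3

Derivation:
Check cell (2,3):
  A: rows 2-3 cols 0-6 -> covers
  B: rows 1-2 cols 0-3 -> covers
  C: rows 2-5 cols 2-5 -> covers
  D: rows 0-2 cols 4-5 -> outside (col miss)
  E: rows 0-1 cols 2-3 -> outside (row miss)
Count covering = 3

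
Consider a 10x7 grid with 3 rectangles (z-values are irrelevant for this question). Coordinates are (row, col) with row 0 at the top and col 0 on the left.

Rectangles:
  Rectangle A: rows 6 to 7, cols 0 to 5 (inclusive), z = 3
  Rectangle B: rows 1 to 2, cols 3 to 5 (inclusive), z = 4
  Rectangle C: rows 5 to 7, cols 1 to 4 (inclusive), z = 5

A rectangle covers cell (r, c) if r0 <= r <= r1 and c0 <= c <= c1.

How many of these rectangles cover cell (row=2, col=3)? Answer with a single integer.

Answer: 1

Derivation:
Check cell (2,3):
  A: rows 6-7 cols 0-5 -> outside (row miss)
  B: rows 1-2 cols 3-5 -> covers
  C: rows 5-7 cols 1-4 -> outside (row miss)
Count covering = 1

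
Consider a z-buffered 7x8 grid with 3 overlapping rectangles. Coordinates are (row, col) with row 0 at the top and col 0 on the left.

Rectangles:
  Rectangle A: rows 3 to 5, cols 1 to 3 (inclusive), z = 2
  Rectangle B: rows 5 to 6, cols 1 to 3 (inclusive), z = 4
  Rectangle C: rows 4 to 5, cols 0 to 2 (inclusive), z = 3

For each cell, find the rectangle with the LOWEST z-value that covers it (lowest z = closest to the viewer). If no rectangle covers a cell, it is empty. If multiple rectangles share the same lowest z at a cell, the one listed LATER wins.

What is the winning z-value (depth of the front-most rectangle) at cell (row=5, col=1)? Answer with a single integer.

Check cell (5,1):
  A: rows 3-5 cols 1-3 z=2 -> covers; best now A (z=2)
  B: rows 5-6 cols 1-3 z=4 -> covers; best now A (z=2)
  C: rows 4-5 cols 0-2 z=3 -> covers; best now A (z=2)
Winner: A at z=2

Answer: 2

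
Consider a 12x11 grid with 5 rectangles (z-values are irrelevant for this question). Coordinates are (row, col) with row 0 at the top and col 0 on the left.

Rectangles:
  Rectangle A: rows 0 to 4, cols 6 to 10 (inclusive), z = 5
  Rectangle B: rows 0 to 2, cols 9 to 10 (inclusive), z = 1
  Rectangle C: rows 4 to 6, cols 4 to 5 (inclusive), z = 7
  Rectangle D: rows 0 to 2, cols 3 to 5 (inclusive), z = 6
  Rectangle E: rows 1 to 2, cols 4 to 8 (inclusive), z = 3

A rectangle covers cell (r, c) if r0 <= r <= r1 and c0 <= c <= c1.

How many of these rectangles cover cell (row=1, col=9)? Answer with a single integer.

Answer: 2

Derivation:
Check cell (1,9):
  A: rows 0-4 cols 6-10 -> covers
  B: rows 0-2 cols 9-10 -> covers
  C: rows 4-6 cols 4-5 -> outside (row miss)
  D: rows 0-2 cols 3-5 -> outside (col miss)
  E: rows 1-2 cols 4-8 -> outside (col miss)
Count covering = 2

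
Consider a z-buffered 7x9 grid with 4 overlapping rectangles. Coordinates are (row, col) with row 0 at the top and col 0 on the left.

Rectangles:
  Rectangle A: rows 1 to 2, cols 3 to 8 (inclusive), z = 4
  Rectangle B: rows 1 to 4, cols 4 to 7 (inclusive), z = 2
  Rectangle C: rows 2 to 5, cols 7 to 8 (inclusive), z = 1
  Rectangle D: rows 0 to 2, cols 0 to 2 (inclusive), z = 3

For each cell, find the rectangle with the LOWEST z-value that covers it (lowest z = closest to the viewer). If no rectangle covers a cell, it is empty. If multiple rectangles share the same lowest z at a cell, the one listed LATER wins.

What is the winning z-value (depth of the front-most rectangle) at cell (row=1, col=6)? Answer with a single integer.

Answer: 2

Derivation:
Check cell (1,6):
  A: rows 1-2 cols 3-8 z=4 -> covers; best now A (z=4)
  B: rows 1-4 cols 4-7 z=2 -> covers; best now B (z=2)
  C: rows 2-5 cols 7-8 -> outside (row miss)
  D: rows 0-2 cols 0-2 -> outside (col miss)
Winner: B at z=2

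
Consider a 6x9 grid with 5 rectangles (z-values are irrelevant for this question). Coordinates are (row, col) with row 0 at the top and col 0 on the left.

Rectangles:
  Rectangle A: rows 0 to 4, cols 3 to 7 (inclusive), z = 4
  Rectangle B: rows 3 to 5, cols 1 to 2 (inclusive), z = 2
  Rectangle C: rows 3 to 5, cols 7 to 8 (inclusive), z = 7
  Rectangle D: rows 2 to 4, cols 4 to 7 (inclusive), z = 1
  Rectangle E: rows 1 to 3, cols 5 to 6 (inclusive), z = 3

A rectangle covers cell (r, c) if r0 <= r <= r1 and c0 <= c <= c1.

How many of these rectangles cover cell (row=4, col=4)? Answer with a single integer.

Check cell (4,4):
  A: rows 0-4 cols 3-7 -> covers
  B: rows 3-5 cols 1-2 -> outside (col miss)
  C: rows 3-5 cols 7-8 -> outside (col miss)
  D: rows 2-4 cols 4-7 -> covers
  E: rows 1-3 cols 5-6 -> outside (row miss)
Count covering = 2

Answer: 2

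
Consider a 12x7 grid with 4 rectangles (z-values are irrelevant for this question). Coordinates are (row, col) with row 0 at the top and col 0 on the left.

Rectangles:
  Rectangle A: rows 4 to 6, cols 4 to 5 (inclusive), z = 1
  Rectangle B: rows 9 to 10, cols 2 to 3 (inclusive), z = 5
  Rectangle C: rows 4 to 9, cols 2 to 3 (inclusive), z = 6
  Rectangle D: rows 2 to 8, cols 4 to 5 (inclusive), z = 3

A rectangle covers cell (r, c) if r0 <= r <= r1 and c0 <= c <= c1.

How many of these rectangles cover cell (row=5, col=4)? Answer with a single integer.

Answer: 2

Derivation:
Check cell (5,4):
  A: rows 4-6 cols 4-5 -> covers
  B: rows 9-10 cols 2-3 -> outside (row miss)
  C: rows 4-9 cols 2-3 -> outside (col miss)
  D: rows 2-8 cols 4-5 -> covers
Count covering = 2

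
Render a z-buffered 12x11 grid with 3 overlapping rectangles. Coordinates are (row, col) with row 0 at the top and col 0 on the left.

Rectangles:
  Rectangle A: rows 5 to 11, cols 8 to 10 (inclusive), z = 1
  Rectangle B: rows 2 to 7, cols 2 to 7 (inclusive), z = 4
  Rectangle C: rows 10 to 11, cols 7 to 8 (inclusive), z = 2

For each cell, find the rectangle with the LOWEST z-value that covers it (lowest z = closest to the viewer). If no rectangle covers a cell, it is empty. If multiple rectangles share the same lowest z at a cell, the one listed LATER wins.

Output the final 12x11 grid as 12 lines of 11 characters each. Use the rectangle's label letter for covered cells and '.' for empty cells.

...........
...........
..BBBBBB...
..BBBBBB...
..BBBBBB...
..BBBBBBAAA
..BBBBBBAAA
..BBBBBBAAA
........AAA
........AAA
.......CAAA
.......CAAA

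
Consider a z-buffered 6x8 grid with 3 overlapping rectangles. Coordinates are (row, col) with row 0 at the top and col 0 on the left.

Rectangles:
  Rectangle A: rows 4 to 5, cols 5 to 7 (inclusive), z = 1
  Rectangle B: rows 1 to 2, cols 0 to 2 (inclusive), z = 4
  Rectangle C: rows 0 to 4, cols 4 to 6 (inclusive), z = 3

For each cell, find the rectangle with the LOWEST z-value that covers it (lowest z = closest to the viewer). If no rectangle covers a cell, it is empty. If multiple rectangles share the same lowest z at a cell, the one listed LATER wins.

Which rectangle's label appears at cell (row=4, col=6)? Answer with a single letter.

Answer: A

Derivation:
Check cell (4,6):
  A: rows 4-5 cols 5-7 z=1 -> covers; best now A (z=1)
  B: rows 1-2 cols 0-2 -> outside (row miss)
  C: rows 0-4 cols 4-6 z=3 -> covers; best now A (z=1)
Winner: A at z=1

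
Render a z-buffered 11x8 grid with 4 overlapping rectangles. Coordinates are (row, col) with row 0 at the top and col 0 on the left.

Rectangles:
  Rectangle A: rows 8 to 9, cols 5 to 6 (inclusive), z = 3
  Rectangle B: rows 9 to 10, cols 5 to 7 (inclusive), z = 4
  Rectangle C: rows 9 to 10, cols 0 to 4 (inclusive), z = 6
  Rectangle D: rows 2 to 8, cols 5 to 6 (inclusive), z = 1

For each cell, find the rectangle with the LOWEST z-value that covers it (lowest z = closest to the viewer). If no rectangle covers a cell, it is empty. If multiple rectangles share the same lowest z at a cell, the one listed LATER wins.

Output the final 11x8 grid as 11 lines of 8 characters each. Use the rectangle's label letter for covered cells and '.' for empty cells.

........
........
.....DD.
.....DD.
.....DD.
.....DD.
.....DD.
.....DD.
.....DD.
CCCCCAAB
CCCCCBBB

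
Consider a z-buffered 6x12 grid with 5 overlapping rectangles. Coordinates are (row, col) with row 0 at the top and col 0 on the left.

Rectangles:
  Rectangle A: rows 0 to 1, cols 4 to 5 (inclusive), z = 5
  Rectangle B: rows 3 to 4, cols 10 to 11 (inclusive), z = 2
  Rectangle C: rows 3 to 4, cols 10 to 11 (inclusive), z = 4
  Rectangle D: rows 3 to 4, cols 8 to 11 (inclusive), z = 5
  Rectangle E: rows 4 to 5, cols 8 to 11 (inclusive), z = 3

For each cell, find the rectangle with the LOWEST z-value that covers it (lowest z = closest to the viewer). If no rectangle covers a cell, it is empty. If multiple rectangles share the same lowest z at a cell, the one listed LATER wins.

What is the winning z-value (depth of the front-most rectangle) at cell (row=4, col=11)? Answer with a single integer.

Check cell (4,11):
  A: rows 0-1 cols 4-5 -> outside (row miss)
  B: rows 3-4 cols 10-11 z=2 -> covers; best now B (z=2)
  C: rows 3-4 cols 10-11 z=4 -> covers; best now B (z=2)
  D: rows 3-4 cols 8-11 z=5 -> covers; best now B (z=2)
  E: rows 4-5 cols 8-11 z=3 -> covers; best now B (z=2)
Winner: B at z=2

Answer: 2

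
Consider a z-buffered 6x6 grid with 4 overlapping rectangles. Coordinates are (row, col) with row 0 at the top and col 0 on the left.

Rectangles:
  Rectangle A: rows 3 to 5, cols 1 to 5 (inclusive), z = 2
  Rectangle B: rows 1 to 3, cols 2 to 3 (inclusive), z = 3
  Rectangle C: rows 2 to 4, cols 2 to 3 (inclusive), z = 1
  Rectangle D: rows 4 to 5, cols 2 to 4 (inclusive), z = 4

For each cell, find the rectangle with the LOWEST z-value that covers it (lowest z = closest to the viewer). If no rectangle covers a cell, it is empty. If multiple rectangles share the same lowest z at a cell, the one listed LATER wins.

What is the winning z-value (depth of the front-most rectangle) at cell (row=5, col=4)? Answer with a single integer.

Check cell (5,4):
  A: rows 3-5 cols 1-5 z=2 -> covers; best now A (z=2)
  B: rows 1-3 cols 2-3 -> outside (row miss)
  C: rows 2-4 cols 2-3 -> outside (row miss)
  D: rows 4-5 cols 2-4 z=4 -> covers; best now A (z=2)
Winner: A at z=2

Answer: 2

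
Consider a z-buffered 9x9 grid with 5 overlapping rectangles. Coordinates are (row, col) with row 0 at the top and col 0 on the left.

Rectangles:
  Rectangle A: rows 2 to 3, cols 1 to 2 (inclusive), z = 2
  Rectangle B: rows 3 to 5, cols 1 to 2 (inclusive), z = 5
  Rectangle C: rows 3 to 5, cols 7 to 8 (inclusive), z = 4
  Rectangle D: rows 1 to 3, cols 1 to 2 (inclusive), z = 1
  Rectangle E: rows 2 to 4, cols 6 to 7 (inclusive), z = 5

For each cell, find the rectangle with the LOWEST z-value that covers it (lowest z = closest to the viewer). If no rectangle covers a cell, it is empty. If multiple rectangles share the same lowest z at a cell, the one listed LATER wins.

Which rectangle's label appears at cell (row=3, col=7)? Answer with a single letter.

Answer: C

Derivation:
Check cell (3,7):
  A: rows 2-3 cols 1-2 -> outside (col miss)
  B: rows 3-5 cols 1-2 -> outside (col miss)
  C: rows 3-5 cols 7-8 z=4 -> covers; best now C (z=4)
  D: rows 1-3 cols 1-2 -> outside (col miss)
  E: rows 2-4 cols 6-7 z=5 -> covers; best now C (z=4)
Winner: C at z=4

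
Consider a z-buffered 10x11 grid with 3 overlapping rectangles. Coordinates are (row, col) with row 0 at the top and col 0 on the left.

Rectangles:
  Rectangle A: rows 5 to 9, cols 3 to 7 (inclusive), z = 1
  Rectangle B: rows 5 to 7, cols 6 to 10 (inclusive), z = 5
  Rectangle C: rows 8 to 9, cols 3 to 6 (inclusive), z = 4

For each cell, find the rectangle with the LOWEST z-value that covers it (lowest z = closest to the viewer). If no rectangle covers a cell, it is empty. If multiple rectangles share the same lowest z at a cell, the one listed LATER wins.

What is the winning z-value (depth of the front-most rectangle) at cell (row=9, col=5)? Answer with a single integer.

Answer: 1

Derivation:
Check cell (9,5):
  A: rows 5-9 cols 3-7 z=1 -> covers; best now A (z=1)
  B: rows 5-7 cols 6-10 -> outside (row miss)
  C: rows 8-9 cols 3-6 z=4 -> covers; best now A (z=1)
Winner: A at z=1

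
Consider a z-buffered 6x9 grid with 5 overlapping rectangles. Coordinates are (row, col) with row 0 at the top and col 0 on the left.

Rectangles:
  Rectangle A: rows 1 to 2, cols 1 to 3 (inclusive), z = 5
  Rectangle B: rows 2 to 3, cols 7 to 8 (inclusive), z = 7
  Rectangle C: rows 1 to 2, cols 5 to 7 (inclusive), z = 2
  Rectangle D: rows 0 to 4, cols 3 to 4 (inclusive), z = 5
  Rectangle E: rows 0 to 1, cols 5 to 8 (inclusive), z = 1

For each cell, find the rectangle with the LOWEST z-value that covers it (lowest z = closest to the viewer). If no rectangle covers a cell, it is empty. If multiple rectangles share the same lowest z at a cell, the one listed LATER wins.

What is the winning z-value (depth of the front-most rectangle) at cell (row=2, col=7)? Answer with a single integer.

Answer: 2

Derivation:
Check cell (2,7):
  A: rows 1-2 cols 1-3 -> outside (col miss)
  B: rows 2-3 cols 7-8 z=7 -> covers; best now B (z=7)
  C: rows 1-2 cols 5-7 z=2 -> covers; best now C (z=2)
  D: rows 0-4 cols 3-4 -> outside (col miss)
  E: rows 0-1 cols 5-8 -> outside (row miss)
Winner: C at z=2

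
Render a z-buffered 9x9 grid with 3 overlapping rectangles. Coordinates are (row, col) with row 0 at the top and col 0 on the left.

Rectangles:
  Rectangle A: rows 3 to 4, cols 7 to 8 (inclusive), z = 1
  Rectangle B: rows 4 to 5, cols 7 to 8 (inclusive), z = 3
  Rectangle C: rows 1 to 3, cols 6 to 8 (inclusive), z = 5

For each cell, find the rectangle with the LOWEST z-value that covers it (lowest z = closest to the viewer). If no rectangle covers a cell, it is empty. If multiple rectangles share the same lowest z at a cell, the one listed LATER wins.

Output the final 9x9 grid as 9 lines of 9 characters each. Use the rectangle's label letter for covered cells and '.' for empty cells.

.........
......CCC
......CCC
......CAA
.......AA
.......BB
.........
.........
.........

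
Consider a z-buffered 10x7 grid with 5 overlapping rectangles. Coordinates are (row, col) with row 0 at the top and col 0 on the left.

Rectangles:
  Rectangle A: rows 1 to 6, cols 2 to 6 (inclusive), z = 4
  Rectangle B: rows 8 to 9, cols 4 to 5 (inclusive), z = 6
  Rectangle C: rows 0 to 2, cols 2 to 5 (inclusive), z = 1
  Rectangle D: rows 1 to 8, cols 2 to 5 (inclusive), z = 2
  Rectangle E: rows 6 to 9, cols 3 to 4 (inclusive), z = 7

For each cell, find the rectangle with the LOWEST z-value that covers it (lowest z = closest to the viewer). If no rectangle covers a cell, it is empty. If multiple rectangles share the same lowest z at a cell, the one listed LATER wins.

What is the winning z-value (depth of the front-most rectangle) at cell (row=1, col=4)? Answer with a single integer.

Answer: 1

Derivation:
Check cell (1,4):
  A: rows 1-6 cols 2-6 z=4 -> covers; best now A (z=4)
  B: rows 8-9 cols 4-5 -> outside (row miss)
  C: rows 0-2 cols 2-5 z=1 -> covers; best now C (z=1)
  D: rows 1-8 cols 2-5 z=2 -> covers; best now C (z=1)
  E: rows 6-9 cols 3-4 -> outside (row miss)
Winner: C at z=1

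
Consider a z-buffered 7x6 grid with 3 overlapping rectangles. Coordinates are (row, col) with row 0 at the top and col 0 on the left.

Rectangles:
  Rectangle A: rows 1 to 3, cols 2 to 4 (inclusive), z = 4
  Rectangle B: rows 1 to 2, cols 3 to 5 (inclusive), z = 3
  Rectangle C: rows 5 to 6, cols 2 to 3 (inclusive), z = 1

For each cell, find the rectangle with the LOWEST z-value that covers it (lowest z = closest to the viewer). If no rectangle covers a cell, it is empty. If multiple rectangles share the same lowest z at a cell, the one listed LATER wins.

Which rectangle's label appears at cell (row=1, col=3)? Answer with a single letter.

Answer: B

Derivation:
Check cell (1,3):
  A: rows 1-3 cols 2-4 z=4 -> covers; best now A (z=4)
  B: rows 1-2 cols 3-5 z=3 -> covers; best now B (z=3)
  C: rows 5-6 cols 2-3 -> outside (row miss)
Winner: B at z=3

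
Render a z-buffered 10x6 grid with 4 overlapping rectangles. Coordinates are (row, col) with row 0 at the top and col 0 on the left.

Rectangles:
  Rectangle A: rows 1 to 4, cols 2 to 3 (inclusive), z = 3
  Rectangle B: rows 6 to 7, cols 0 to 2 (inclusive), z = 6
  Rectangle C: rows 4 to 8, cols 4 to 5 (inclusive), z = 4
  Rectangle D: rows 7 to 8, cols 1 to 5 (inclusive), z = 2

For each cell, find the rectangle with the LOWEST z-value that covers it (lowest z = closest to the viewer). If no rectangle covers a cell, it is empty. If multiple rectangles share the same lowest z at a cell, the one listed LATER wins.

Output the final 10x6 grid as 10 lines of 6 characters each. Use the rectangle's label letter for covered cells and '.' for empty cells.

......
..AA..
..AA..
..AA..
..AACC
....CC
BBB.CC
BDDDDD
.DDDDD
......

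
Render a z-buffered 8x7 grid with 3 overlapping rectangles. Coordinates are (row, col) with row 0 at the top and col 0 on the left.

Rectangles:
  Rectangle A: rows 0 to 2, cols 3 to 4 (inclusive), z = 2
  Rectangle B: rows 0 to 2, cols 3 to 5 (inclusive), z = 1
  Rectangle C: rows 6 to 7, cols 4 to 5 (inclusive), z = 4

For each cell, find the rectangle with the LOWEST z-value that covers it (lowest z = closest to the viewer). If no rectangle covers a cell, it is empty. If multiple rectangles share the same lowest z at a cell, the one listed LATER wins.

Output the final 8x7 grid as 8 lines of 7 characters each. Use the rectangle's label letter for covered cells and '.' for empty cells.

...BBB.
...BBB.
...BBB.
.......
.......
.......
....CC.
....CC.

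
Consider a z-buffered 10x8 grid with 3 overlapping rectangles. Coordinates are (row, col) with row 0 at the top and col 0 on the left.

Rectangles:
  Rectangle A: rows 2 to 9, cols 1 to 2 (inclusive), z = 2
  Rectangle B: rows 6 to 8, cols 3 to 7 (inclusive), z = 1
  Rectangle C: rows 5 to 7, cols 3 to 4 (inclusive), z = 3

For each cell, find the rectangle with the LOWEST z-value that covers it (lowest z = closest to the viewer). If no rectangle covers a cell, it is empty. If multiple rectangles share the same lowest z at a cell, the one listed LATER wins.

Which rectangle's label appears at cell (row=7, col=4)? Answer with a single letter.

Answer: B

Derivation:
Check cell (7,4):
  A: rows 2-9 cols 1-2 -> outside (col miss)
  B: rows 6-8 cols 3-7 z=1 -> covers; best now B (z=1)
  C: rows 5-7 cols 3-4 z=3 -> covers; best now B (z=1)
Winner: B at z=1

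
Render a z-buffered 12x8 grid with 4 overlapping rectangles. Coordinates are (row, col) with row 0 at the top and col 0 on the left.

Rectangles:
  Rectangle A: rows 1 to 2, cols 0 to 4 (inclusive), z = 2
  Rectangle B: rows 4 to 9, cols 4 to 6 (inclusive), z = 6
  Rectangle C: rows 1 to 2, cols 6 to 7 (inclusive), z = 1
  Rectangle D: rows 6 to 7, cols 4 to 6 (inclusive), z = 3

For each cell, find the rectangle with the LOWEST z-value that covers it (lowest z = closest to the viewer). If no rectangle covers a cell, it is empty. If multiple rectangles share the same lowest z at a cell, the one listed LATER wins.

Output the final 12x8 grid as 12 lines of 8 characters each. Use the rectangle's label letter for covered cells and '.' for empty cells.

........
AAAAA.CC
AAAAA.CC
........
....BBB.
....BBB.
....DDD.
....DDD.
....BBB.
....BBB.
........
........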